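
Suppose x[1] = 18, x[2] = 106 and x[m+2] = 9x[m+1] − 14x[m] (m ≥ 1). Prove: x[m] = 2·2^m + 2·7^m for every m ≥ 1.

Base cases: x[1] = 18 and 2·2^1 + 2·7^1 = 18; x[2] = 106 and 2·2^2 + 2·7^2 = 106.
Assume x[j] = 2·2^j + 2·7^j for all 1 ≤ j ≤ k, where k ≥ 2.
Then x[k+1] = 9x[k] − 14x[k−1] = 9·(2·2^k + 2·7^k) − 14·(2·2^{k−1} + 2·7^{k−1}) = 2·(9·2 − 14)2^{k−1} + 2·(9·7 − 14)7^{k−1} = 8·2^{k−1} + 98·7^{k−1} = 2·2^{k+1} + 2·7^{k+1}.
Hence x[m] = 2·2^m + 2·7^m for every m ≥ 1, by strong induction.

x[m] = 2·2^m + 2·7^m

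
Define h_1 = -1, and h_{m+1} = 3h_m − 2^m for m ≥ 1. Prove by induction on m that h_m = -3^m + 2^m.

Base case: h_1 = -1, and -3^1 + 2^1 = -3 + 2 = -1.
Assume h_k = -3^k + 2^k for some k ≥ 1.
Then h_{k+1} = 3h_k − 2^k = 3·(-3^k + 2^k) − 2^k = -3^{k+1} + 3·2^k − 2^k = -3^{k+1} + 2·2^k = -3^{k+1} + 2^{k+1}.
By induction, h_m = -3^m + 2^m for all m ≥ 1.

h_m = -3^m + 2^m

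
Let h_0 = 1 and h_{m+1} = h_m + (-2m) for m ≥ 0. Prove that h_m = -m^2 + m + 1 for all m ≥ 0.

Base case: h_0 = 1, and -0^2 + 0 + 1 = 1.
Assume h_r = -r^2 + r + 1.
Then h_{r+1} = h_r + (-2r) = (-r^2 + r + 1) + (-2r) = -r^2 − r + 1,
and -(r+1)^2 + (r+1) + 1 = -r^2 − r + 1.
Hence h_m = -m^2 + m + 1 for every m ≥ 0, by induction.

h_m = -m^2 + m + 1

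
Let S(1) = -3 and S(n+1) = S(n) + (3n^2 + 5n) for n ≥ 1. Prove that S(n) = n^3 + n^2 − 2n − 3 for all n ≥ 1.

Base case: S(1) = -3, and 1^3 + 1^2 − 2·1 − 3 = -3.
Assume S(m) = m^3 + m^2 − 2m − 3.
Then S(m+1) = S(m) + (3m^2 + 5m) = (m^3 + m^2 − 2m − 3) + (3m^2 + 5m) = m^3 + 4m^2 + 3m − 3,
and (m+1)^3 + (m+1)^2 − 2·(m+1) − 3 = m^3 + 4m^2 + 3m − 3.
This completes the inductive step, so S(n) = n^3 + n^2 − 2n − 3 for all n ≥ 1.

S(n) = n^3 + n^2 − 2n − 3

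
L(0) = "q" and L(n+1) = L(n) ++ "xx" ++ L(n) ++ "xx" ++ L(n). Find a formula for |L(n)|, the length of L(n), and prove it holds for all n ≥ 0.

Claim: |L(n)| = 3^{n+1} − 2.

Base case: |L(0)| = 1, and 3^{0+1} − 2 = 1.
Assume |L(k)| = 3^{k+1} − 2.
Then |L(k+1)| = 3|L(k)| + 4 = 3(3^{k+1} − 2) + 4 = 3^{k+2} − 6 + 4 = 3^{k+2} − 2.
By induction, |L(n)| = 3^{n+1} − 2 for all n ≥ 0.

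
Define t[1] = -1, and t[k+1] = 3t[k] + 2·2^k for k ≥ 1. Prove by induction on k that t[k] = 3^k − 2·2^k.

Base case: t[1] = -1, and 3^1 − 2·2^1 = 3 − 4 = -1.
Assume t[j] = 3^j − 2·2^j for some j ≥ 1.
Then t[j+1] = 3t[j] + 2·2^j = 3·(3^j − 2·2^j) + 2·2^j = 3^{j+1} − 6·2^j + 2·2^j = 3^{j+1} − 4·2^j = 3^{j+1} − 2·2^{j+1}.
By induction, t[k] = 3^k − 2·2^k for all k ≥ 1.

t[k] = 3^k − 2·2^k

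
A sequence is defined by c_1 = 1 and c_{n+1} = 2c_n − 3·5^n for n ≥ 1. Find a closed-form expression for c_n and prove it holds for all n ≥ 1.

Claim: c_n = 3·2^n − 5^n.

Base case: c_1 = 1, and 3·2^1 − 5^1 = 6 − 5 = 1.
Assume c_m = 3·2^m − 5^m for some m ≥ 1.
Then c_{m+1} = 2c_m − 3·5^m = 2·(3·2^m − 5^m) − 3·5^m = 3·2^{m+1} − 2·5^m − 3·5^m = 3·2^{m+1} − 5·5^m = 3·2^{m+1} − 5^{m+1}.
Hence c_n = 3·2^n − 5^n for every n ≥ 1, by induction.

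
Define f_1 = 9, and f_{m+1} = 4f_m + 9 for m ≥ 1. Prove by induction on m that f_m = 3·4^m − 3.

Base case: f_1 = 9, and 3·4^1 − 3 = 12 − 3 = 9.
Assume f_r = 3·4^r − 3 for some r ≥ 1.
Then f_{r+1} = 4f_r + 9 = 4·(3·4^r − 3) + 9 = 12·4^r − 12 + 9 = 3·4^{r+1} − 3.
By induction, f_m = 3·4^m − 3 for all m ≥ 1.

f_m = 3·4^m − 3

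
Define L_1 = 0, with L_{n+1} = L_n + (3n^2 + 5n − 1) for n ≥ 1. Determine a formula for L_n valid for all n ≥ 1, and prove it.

Claim: L_n = n^3 + n^2 − 3n + 1.

Base case: L_1 = 0, and 1^3 + 1^2 − 3·1 + 1 = 0.
Assume L_m = m^3 + m^2 − 3m + 1.
Then L_{m+1} = L_m + (3m^2 + 5m − 1) = (m^3 + m^2 − 3m + 1) + (3m^2 + 5m − 1) = m^3 + 4m^2 + 2m,
and (m+1)^3 + (m+1)^2 − 3·(m+1) + 1 = m^3 + 4m^2 + 2m.
This completes the inductive step, so L_n = n^3 + n^2 − 3n + 1 for all n ≥ 1.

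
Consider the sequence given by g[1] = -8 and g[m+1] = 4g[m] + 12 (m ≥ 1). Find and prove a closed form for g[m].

Claim: g[m] = -4^m − 4.

Base case: g[1] = -8, and -4^1 − 4 = -4 − 4 = -8.
Assume g[j] = -4^j − 4 for some j ≥ 1.
Then g[j+1] = 4g[j] + 12 = 4·(-4^j − 4) + 12 = -4^{j+1} − 16 + 12 = -4^{j+1} − 4.
So the formula holds for j+1, and by induction g[m] = -4^m − 4 for all m ≥ 1.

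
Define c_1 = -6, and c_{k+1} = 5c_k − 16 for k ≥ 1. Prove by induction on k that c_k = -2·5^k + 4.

Base case: c_1 = -6, and -2·5^1 + 4 = -10 + 4 = -6.
Assume c_r = -2·5^r + 4 for some r ≥ 1.
Then c_{r+1} = 5c_r − 16 = 5·(-2·5^r + 4) − 16 = -10·5^r + 20 − 16 = -2·5^{r+1} + 4.
This completes the inductive step, so c_k = -2·5^k + 4 for all k ≥ 1.

c_k = -2·5^k + 4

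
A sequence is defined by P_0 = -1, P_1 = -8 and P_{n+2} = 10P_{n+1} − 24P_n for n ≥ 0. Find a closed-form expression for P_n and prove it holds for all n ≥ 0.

Claim: P_n = 4^n − 2·6^n.

Base cases: P_0 = -1 and 4^0 − 2·6^0 = -1; P_1 = -8 and 4^1 − 2·6^1 = -8.
Assume P_j = 4^j − 2·6^j for all 0 ≤ j ≤ k, where k ≥ 1.
Then P_{k+1} = 10P_k − 24P_{k−1} = 10·(4^k − 2·6^k) − 24·(4^{k−1} − 2·6^{k−1}) = (10·4 − 24)4^{k−1} − 2·(10·6 − 24)6^{k−1} = 16·4^{k−1} − 72·6^{k−1} = 4^{k+1} − 2·6^{k+1}.
So the formula holds for k+1, and by strong induction P_n = 4^n − 2·6^n for all n ≥ 0.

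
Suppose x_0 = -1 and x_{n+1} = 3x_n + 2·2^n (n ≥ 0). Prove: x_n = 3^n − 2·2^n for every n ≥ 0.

Base case: x_0 = -1, and 3^0 − 2·2^0 = 1 − 2 = -1.
Assume x_j = 3^j − 2·2^j for some j ≥ 0.
Then x_{j+1} = 3x_j + 2·2^j = 3·(3^j − 2·2^j) + 2·2^j = 3^{j+1} − 6·2^j + 2·2^j = 3^{j+1} − 4·2^j = 3^{j+1} − 2·2^{j+1}.
Hence x_n = 3^n − 2·2^n for every n ≥ 0, by induction.

x_n = 3^n − 2·2^n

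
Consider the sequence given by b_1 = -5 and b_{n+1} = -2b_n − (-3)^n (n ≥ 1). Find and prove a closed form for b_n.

Claim: b_n = (-2)^n + (-3)^n.

Base case: b_1 = -5, and (-2)^1 + (-3)^1 = -2 − 3 = -5.
Assume b_m = (-2)^m + (-3)^m for some m ≥ 1.
Then b_{m+1} = -2b_m − (-3)^m = -2·((-2)^m + (-3)^m) − (-3)^m = (-2)^{m+1} − 2·(-3)^m − (-3)^m = (-2)^{m+1} − 3·(-3)^m = (-2)^{m+1} + (-3)^{m+1}.
Hence b_n = (-2)^n + (-3)^n for every n ≥ 1, by induction.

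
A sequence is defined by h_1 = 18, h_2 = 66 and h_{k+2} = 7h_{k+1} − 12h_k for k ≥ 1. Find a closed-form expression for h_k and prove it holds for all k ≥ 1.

Claim: h_k = 3·4^k + 2·3^k.

Base cases: h_1 = 18 and 3·4^1 + 2·3^1 = 18; h_2 = 66 and 3·4^2 + 2·3^2 = 66.
Assume h_i = 3·4^i + 2·3^i for all 1 ≤ i ≤ j, where j ≥ 2.
Then h_{j+1} = 7h_j − 12h_{j−1} = 7·(3·4^j + 2·3^j) − 12·(3·4^{j−1} + 2·3^{j−1}) = 3·(7·4 − 12)4^{j−1} + 2·(7·3 − 12)3^{j−1} = 48·4^{j−1} + 18·3^{j−1} = 3·4^{j+1} + 2·3^{j+1}.
By strong induction, h_k = 3·4^k + 2·3^k for all k ≥ 1.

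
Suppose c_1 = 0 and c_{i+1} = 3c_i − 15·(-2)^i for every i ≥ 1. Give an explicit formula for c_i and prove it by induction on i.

Claim: c_i = 2·3^i + 3·(-2)^i.

Base case: c_1 = 0, and 2·3^1 + 3·(-2)^1 = 6 − 6 = 0.
Assume c_k = 2·3^k + 3·(-2)^k for some k ≥ 1.
Then c_{k+1} = 3c_k − 15·(-2)^k = 3·(2·3^k + 3·(-2)^k) − 15·(-2)^k = 2·3^{k+1} + 9·(-2)^k − 15·(-2)^k = 2·3^{k+1} − 6·(-2)^k = 2·3^{k+1} + 3·(-2)^{k+1}.
Hence c_i = 2·3^i + 3·(-2)^i for every i ≥ 1, by induction.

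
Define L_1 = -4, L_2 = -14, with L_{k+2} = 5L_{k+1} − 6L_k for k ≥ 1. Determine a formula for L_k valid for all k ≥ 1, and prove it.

Claim: L_k = 2^k − 2·3^k.

Base cases: L_1 = -4 and 2^1 − 2·3^1 = -4; L_2 = -14 and 2^2 − 2·3^2 = -14.
Assume L_j = 2^j − 2·3^j for all 1 ≤ j ≤ r, where r ≥ 2.
Then L_{r+1} = 5L_r − 6L_{r−1} = 5·(2^r − 2·3^r) − 6·(2^{r−1} − 2·3^{r−1}) = (5·2 − 6)2^{r−1} − 2·(5·3 − 6)3^{r−1} = 4·2^{r−1} − 18·3^{r−1} = 2^{r+1} − 2·3^{r+1}.
Hence L_k = 2^k − 2·3^k for every k ≥ 1, by strong induction.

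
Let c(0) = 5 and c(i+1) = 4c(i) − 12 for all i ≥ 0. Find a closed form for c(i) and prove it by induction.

Claim: c(i) = 4^i + 4.

Base case: c(0) = 5, and 4^0 + 4 = 1 + 4 = 5.
Assume c(j) = 4^j + 4 for some j ≥ 0.
Then c(j+1) = 4c(j) − 12 = 4·(4^j + 4) − 12 = 4^{j+1} + 16 − 12 = 4^{j+1} + 4.
This completes the inductive step, so c(i) = 4^i + 4 for all i ≥ 0.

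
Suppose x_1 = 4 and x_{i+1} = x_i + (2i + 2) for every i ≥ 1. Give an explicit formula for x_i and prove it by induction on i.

Claim: x_i = i^2 + i + 2.

Base case: x_1 = 4, and 1^2 + 1 + 2 = 4.
Assume x_m = m^2 + m + 2.
Then x_{m+1} = x_m + (2m + 2) = (m^2 + m + 2) + (2m + 2) = m^2 + 3m + 4,
and (m+1)^2 + (m+1) + 2 = m^2 + 3m + 4.
Hence x_i = i^2 + i + 2 for every i ≥ 1, by induction.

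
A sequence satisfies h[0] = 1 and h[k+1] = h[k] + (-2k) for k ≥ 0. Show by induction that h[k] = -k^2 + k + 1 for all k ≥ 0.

Base case: h[0] = 1, and -0^2 + 0 + 1 = 1.
Assume h[r] = -r^2 + r + 1.
Then h[r+1] = h[r] + (-2r) = (-r^2 + r + 1) + (-2r) = -r^2 − r + 1,
and -(r+1)^2 + (r+1) + 1 = -r^2 − r + 1.
This completes the inductive step, so h[k] = -k^2 + k + 1 for all k ≥ 0.

h[k] = -k^2 + k + 1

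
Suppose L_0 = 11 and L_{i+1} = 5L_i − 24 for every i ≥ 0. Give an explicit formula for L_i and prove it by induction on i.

Claim: L_i = 5^{i+1} + 6.

Base case: L_0 = 11, and 5^{0+1} + 6 = 5 + 6 = 11.
Assume L_j = 5^{j+1} + 6 for some j ≥ 0.
Then L_{j+1} = 5L_j − 24 = 5·(5^{j+1} + 6) − 24 = 5^{j+2} + 30 − 24 = 5^{j+2} + 6.
So the formula holds for j+1, and by induction L_i = 5^{i+1} + 6 for all i ≥ 0.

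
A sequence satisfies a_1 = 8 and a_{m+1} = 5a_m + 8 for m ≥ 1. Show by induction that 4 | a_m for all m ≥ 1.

Base case: a_1 = 8 = 4·2, so 4 | a_1.
Assume 4 | a_r, so a_r = 4t for some integer t.
Then a_{r+1} = 5a_r + 8 = 5·(4t) + 8 = 4(5t + 2), so 4 | a_{r+1}.
This completes the inductive step, so 4 | a_m for all m ≥ 1.

4 | a_m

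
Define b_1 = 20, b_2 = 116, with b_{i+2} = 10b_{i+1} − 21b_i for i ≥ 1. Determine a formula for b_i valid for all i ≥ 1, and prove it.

Claim: b_i = 2·3^i + 2·7^i.

Base cases: b_1 = 20 and 2·3^1 + 2·7^1 = 20; b_2 = 116 and 2·3^2 + 2·7^2 = 116.
Assume b_t = 2·3^t + 2·7^t for all 1 ≤ t ≤ j, where j ≥ 2.
Then b_{j+1} = 10b_j − 21b_{j−1} = 10·(2·3^j + 2·7^j) − 21·(2·3^{j−1} + 2·7^{j−1}) = 2·(10·3 − 21)3^{j−1} + 2·(10·7 − 21)7^{j−1} = 18·3^{j−1} + 98·7^{j−1} = 2·3^{j+1} + 2·7^{j+1}.
By strong induction, b_i = 2·3^i + 2·7^i for all i ≥ 1.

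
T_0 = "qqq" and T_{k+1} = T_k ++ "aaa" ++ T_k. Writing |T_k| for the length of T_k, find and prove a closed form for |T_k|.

Claim: |T_k| = 6·2^k − 3.

Base case: |T_0| = 3, and 6·2^0 − 3 = 3.
Assume |T_j| = 6·2^j − 3.
Then |T_{j+1}| = |T_j| + 3 + |T_j| = 2|T_j| + 3 = 2(6·2^j − 3) + 3 = 6·2^{j+1} − 6 + 3 = 6·2^{j+1} − 3.
So the formula holds for j+1, and by induction |T_k| = 6·2^k − 3 for all k ≥ 0.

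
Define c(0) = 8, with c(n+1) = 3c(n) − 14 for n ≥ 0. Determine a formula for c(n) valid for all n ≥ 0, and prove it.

Claim: c(n) = 3^n + 7.

Base case: c(0) = 8, and 3^0 + 7 = 1 + 7 = 8.
Assume c(r) = 3^r + 7 for some r ≥ 0.
Then c(r+1) = 3c(r) − 14 = 3·(3^r + 7) − 14 = 3^{r+1} + 21 − 14 = 3^{r+1} + 7.
This completes the inductive step, so c(n) = 3^n + 7 for all n ≥ 0.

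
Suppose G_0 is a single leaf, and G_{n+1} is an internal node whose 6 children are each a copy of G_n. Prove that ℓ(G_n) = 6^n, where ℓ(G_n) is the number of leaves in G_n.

Base case: ℓ(G_0) = 1, and 6^0 = 1.
Assume ℓ(G_j) = 6^j.
Then ℓ(G_{j+1}) = 6·ℓ(G_j) = 6·6^j = 6^{j+1}.
This completes the inductive step, so ℓ(G_n) = 6^n for all n ≥ 0.

ℓ(G_n) = 6^n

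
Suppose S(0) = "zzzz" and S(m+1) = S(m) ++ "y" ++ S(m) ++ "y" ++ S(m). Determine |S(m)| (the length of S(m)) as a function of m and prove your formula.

Claim: |S(m)| = 5·3^m − 1.

Base case: |S(0)| = 4, and 5·3^0 − 1 = 4.
Assume |S(j)| = 5·3^j − 1.
Then |S(j+1)| = 3|S(j)| + 2 = 3(5·3^j − 1) + 2 = 5·3^{j+1} − 3 + 2 = 5·3^{j+1} − 1.
So the formula holds for j+1, and by induction |S(m)| = 5·3^m − 1 for all m ≥ 0.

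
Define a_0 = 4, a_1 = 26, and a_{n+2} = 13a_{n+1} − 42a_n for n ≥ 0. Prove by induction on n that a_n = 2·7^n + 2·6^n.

Base cases: a_0 = 4 and 2·7^0 + 2·6^0 = 4; a_1 = 26 and 2·7^1 + 2·6^1 = 26.
Assume a_i = 2·7^i + 2·6^i for all 0 ≤ i ≤ j, where j ≥ 1.
Then a_{j+1} = 13a_j − 42a_{j−1} = 13·(2·7^j + 2·6^j) − 42·(2·7^{j−1} + 2·6^{j−1}) = 2·(13·7 − 42)7^{j−1} + 2·(13·6 − 42)6^{j−1} = 98·7^{j−1} + 72·6^{j−1} = 2·7^{j+1} + 2·6^{j+1}.
So the formula holds for j+1, and by strong induction a_n = 2·7^n + 2·6^n for all n ≥ 0.

a_n = 2·7^n + 2·6^n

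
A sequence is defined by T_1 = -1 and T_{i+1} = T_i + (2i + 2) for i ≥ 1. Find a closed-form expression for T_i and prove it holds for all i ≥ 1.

Claim: T_i = i^2 + i − 3.

Base case: T_1 = -1, and 1^2 + 1 − 3 = -1.
Assume T_k = k^2 + k − 3.
Then T_{k+1} = T_k + (2k + 2) = (k^2 + k − 3) + (2k + 2) = k^2 + 3k − 1,
and (k+1)^2 + (k+1) − 3 = k^2 + 3k − 1.
Hence T_i = i^2 + i − 3 for every i ≥ 1, by induction.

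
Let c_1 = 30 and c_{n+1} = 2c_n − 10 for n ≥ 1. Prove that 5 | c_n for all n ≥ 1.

Base case: c_1 = 30 = 5·6, so 5 | c_1.
Assume 5 | c_m, so c_m = 5t for some integer t.
Then c_{m+1} = 2c_m − 10 = 2·(5t) − 10 = 5(2t − 2), so 5 | c_{m+1}.
So the property holds for m+1, and by induction 5 | c_n for all n ≥ 1.

5 | c_n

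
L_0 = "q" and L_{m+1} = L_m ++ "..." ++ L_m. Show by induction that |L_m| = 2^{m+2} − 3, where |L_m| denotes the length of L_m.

Base case: |L_0| = 1, and 2^{0+2} − 3 = 1.
Assume |L_r| = 2^{r+2} − 3.
Then |L_{r+1}| = |L_r| + 3 + |L_r| = 2|L_r| + 3 = 2(2^{r+2} − 3) + 3 = 2^{r+3} − 6 + 3 = 2^{r+3} − 3.
Hence |L_m| = 2^{m+2} − 3 for every m ≥ 0, by induction.

|L_m| = 2^{m+2} − 3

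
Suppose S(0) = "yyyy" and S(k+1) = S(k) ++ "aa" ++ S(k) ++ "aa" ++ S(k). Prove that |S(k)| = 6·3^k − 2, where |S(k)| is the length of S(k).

Base case: |S(0)| = 4, and 6·3^0 − 2 = 4.
Assume |S(j)| = 6·3^j − 2.
Then |S(j+1)| = 3|S(j)| + 4 = 3(6·3^j − 2) + 4 = 6·3^{j+1} − 6 + 4 = 6·3^{j+1} − 2.
This completes the inductive step, so |S(k)| = 6·3^k − 2 for all k ≥ 0.

|S(k)| = 6·3^k − 2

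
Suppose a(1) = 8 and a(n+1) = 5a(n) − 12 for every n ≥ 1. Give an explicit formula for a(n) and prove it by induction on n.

Claim: a(n) = 5^n + 3.

Base case: a(1) = 8, and 5^1 + 3 = 5 + 3 = 8.
Assume a(k) = 5^k + 3 for some k ≥ 1.
Then a(k+1) = 5a(k) − 12 = 5·(5^k + 3) − 12 = 5^{k+1} + 15 − 12 = 5^{k+1} + 3.
So the formula holds for k+1, and by induction a(n) = 5^n + 3 for all n ≥ 1.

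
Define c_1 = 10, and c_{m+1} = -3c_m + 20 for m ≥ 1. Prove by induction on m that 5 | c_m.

Base case: c_1 = 10 = 5·2, so 5 | c_1.
Assume 5 | c_j, so c_j = 5t for some integer t.
Then c_{j+1} = -3c_j + 20 = -3·(5t) + 20 = 5(-3t + 4), so 5 | c_{j+1}.
So the property holds for j+1, and by induction 5 | c_m for all m ≥ 1.

5 | c_m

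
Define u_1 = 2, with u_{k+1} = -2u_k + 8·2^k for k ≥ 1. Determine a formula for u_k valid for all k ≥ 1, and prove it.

Claim: u_k = (-2)^k + 2·2^k.

Base case: u_1 = 2, and (-2)^1 + 2·2^1 = -2 + 4 = 2.
Assume u_j = (-2)^j + 2·2^j for some j ≥ 1.
Then u_{j+1} = -2u_j + 8·2^j = -2·((-2)^j + 2·2^j) + 8·2^j = (-2)^{j+1} − 4·2^j + 8·2^j = (-2)^{j+1} + 4·2^j = (-2)^{j+1} + 2·2^{j+1}.
This completes the inductive step, so u_k = (-2)^k + 2·2^k for all k ≥ 1.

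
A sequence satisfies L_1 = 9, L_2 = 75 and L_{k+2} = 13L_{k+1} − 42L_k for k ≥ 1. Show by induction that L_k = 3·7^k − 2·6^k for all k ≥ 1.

Base cases: L_1 = 9 and 3·7^1 − 2·6^1 = 9; L_2 = 75 and 3·7^2 − 2·6^2 = 75.
Assume L_j = 3·7^j − 2·6^j for all 1 ≤ j ≤ r, where r ≥ 2.
Then L_{r+1} = 13L_r − 42L_{r−1} = 13·(3·7^r − 2·6^r) − 42·(3·7^{r−1} − 2·6^{r−1}) = 3·(13·7 − 42)7^{r−1} − 2·(13·6 − 42)6^{r−1} = 147·7^{r−1} − 72·6^{r−1} = 3·7^{r+1} − 2·6^{r+1}.
So the formula holds for r+1, and by strong induction L_k = 3·7^k − 2·6^k for all k ≥ 1.

L_k = 3·7^k − 2·6^k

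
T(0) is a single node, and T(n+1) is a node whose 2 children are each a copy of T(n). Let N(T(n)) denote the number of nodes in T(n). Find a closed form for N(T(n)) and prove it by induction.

Claim: N(T(n)) = 2^{n+1} − 1.

Base case: N(T(0)) = 1, and 2^{0+1} − 1 = 1.
Assume N(T(j)) = 2^{j+1} − 1.
Then N(T(j+1)) = 1 + 2N(T(j)) = 1 + 2(2^{j+1} − 1) = 2^{j+2} − 2 + 1 = 2^{j+2} − 1.
This completes the inductive step, so N(T(n)) = 2^{n+1} − 1 for all n ≥ 0.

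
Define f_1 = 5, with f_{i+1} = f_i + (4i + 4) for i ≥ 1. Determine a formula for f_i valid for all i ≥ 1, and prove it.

Claim: f_i = 2i^2 + 2i + 1.

Base case: f_1 = 5, and 2·1^2 + 2·1 + 1 = 5.
Assume f_j = 2j^2 + 2j + 1.
Then f_{j+1} = f_j + (4j + 4) = (2j^2 + 2j + 1) + (4j + 4) = 2j^2 + 6j + 5,
and 2·(j+1)^2 + 2·(j+1) + 1 = 2j^2 + 6j + 5.
By induction, f_i = 2i^2 + 2i + 1 for all i ≥ 1.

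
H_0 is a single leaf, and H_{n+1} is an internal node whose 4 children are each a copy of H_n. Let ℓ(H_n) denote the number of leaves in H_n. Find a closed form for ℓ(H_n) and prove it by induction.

Claim: ℓ(H_n) = 4^n.

Base case: ℓ(H_0) = 1, and 4^0 = 1.
Assume ℓ(H_j) = 4^j.
Then ℓ(H_{j+1}) = 4·ℓ(H_j) = 4·4^j = 4^{j+1}.
So the formula holds for j+1, and by induction ℓ(H_n) = 4^n for all n ≥ 0.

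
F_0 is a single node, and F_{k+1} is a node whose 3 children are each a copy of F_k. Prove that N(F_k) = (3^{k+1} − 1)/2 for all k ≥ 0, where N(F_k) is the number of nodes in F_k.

Base case: N(F_0) = 1, and (3^{0+1} − 1)/2 = 1.
Assume N(F_m) = (3^{m+1} − 1)/2.
Then N(F_{m+1}) = 1 + 3N(F_m) = 1 + 3·(3^{m+1} − 1)/2 = 1 + (3^{m+2} − 3)/2 = (2 + 3^{m+2} − 3)/2 = (3^{m+2} − 1)/2.
Hence N(F_k) = (3^{k+1} − 1)/2 for every k ≥ 0, by induction.

N(F_k) = (3^{k+1} − 1)/2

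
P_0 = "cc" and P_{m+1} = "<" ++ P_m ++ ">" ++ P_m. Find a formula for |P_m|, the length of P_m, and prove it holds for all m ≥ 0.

Claim: |P_m| = 2^{m+2} − 2.

Base case: |P_0| = 2, and 2^{0+2} − 2 = 2.
Assume |P_r| = 2^{r+2} − 2.
Then |P_{r+1}| = 1 + |P_r| + 1 + |P_r| = 2|P_r| + 2 = 2(2^{r+2} − 2) + 2 = 2^{r+3} − 4 + 2 = 2^{r+3} − 2.
Hence |P_m| = 2^{m+2} − 2 for every m ≥ 0, by induction.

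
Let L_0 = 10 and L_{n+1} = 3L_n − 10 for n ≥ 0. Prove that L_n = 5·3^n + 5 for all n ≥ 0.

Base case: L_0 = 10, and 5·3^0 + 5 = 5 + 5 = 10.
Assume L_k = 5·3^k + 5 for some k ≥ 0.
Then L_{k+1} = 3L_k − 10 = 3·(5·3^k + 5) − 10 = 15·3^k + 15 − 10 = 5·3^{k+1} + 5.
So the formula holds for k+1, and by induction L_n = 5·3^n + 5 for all n ≥ 0.

L_n = 5·3^n + 5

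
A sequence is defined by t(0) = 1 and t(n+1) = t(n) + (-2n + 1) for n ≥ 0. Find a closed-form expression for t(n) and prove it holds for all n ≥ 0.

Claim: t(n) = -n^2 + 2n + 1.

Base case: t(0) = 1, and -0^2 + 2·0 + 1 = 1.
Assume t(k) = -k^2 + 2k + 1.
Then t(k+1) = t(k) + (-2k + 1) = (-k^2 + 2k + 1) + (-2k + 1) = -k^2 + 2,
and -(k+1)^2 + 2·(k+1) + 1 = -k^2 + 2.
By induction, t(n) = -n^2 + 2n + 1 for all n ≥ 0.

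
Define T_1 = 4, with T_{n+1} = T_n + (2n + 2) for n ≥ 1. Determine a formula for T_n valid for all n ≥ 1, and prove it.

Claim: T_n = n^2 + n + 2.

Base case: T_1 = 4, and 1^2 + 1 + 2 = 4.
Assume T_m = m^2 + m + 2.
Then T_{m+1} = T_m + (2m + 2) = (m^2 + m + 2) + (2m + 2) = m^2 + 3m + 4,
and (m+1)^2 + (m+1) + 2 = m^2 + 3m + 4.
Hence T_n = n^2 + n + 2 for every n ≥ 1, by induction.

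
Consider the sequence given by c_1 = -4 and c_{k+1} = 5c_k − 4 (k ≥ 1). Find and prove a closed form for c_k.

Claim: c_k = -5^k + 1.

Base case: c_1 = -4, and -5^1 + 1 = -5 + 1 = -4.
Assume c_r = -5^r + 1 for some r ≥ 1.
Then c_{r+1} = 5c_r − 4 = 5·(-5^r + 1) − 4 = -5^{r+1} + 5 − 4 = -5^{r+1} + 1.
This completes the inductive step, so c_k = -5^k + 1 for all k ≥ 1.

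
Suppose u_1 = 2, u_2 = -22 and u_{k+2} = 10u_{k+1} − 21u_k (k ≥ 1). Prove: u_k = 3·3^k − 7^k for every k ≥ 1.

Base cases: u_1 = 2 and 3·3^1 − 7^1 = 2; u_2 = -22 and 3·3^2 − 7^2 = -22.
Assume u_j = 3·3^j − 7^j for all 1 ≤ j ≤ r, where r ≥ 2.
Then u_{r+1} = 10u_r − 21u_{r−1} = 10·(3·3^r − 7^r) − 21·(3·3^{r−1} − 7^{r−1}) = 3·(10·3 − 21)3^{r−1} − (10·7 − 21)7^{r−1} = 27·3^{r−1} − 49·7^{r−1} = 3·3^{r+1} − 7^{r+1}.
By strong induction, u_k = 3·3^k − 7^k for all k ≥ 1.

u_k = 3·3^k − 7^k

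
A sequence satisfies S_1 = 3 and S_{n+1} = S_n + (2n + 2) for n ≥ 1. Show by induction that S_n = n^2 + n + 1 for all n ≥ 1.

Base case: S_1 = 3, and 1^2 + 1 + 1 = 3.
Assume S_j = j^2 + j + 1.
Then S_{j+1} = S_j + (2j + 2) = (j^2 + j + 1) + (2j + 2) = j^2 + 3j + 3,
and (j+1)^2 + (j+1) + 1 = j^2 + 3j + 3.
This completes the inductive step, so S_n = n^2 + n + 1 for all n ≥ 1.

S_n = n^2 + n + 1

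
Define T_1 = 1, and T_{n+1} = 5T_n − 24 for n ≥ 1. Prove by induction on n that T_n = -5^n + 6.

Base case: T_1 = 1, and -5^1 + 6 = -5 + 6 = 1.
Assume T_r = -5^r + 6 for some r ≥ 1.
Then T_{r+1} = 5T_r − 24 = 5·(-5^r + 6) − 24 = -5^{r+1} + 30 − 24 = -5^{r+1} + 6.
This completes the inductive step, so T_n = -5^n + 6 for all n ≥ 1.

T_n = -5^n + 6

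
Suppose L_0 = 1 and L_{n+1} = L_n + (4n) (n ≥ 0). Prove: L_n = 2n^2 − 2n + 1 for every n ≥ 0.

Base case: L_0 = 1, and 2·0^2 − 2·0 + 1 = 1.
Assume L_j = 2j^2 − 2j + 1.
Then L_{j+1} = L_j + (4j) = (2j^2 − 2j + 1) + (4j) = 2j^2 + 2j + 1,
and 2·(j+1)^2 − 2·(j+1) + 1 = 2j^2 + 2j + 1.
This completes the inductive step, so L_n = 2n^2 − 2n + 1 for all n ≥ 0.

L_n = 2n^2 − 2n + 1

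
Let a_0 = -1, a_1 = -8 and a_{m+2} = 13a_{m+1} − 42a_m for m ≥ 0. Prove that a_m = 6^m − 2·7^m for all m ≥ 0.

Base cases: a_0 = -1 and 6^0 − 2·7^0 = -1; a_1 = -8 and 6^1 − 2·7^1 = -8.
Assume a_j = 6^j − 2·7^j for all 0 ≤ j ≤ r, where r ≥ 1.
Then a_{r+1} = 13a_r − 42a_{r−1} = 13·(6^r − 2·7^r) − 42·(6^{r−1} − 2·7^{r−1}) = (13·6 − 42)6^{r−1} − 2·(13·7 − 42)7^{r−1} = 36·6^{r−1} − 98·7^{r−1} = 6^{r+1} − 2·7^{r+1}.
Hence a_m = 6^m − 2·7^m for every m ≥ 0, by strong induction.

a_m = 6^m − 2·7^m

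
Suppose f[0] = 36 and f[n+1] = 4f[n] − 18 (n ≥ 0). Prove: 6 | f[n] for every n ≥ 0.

Base case: f[0] = 36 = 6·6, so 6 | f[0].
Assume 6 | f[m], so f[m] = 6t for some integer t.
Then f[m+1] = 4f[m] − 18 = 4·(6t) − 18 = 6(4t − 3), so 6 | f[m+1].
This completes the inductive step, so 6 | f[n] for all n ≥ 0.

6 | f[n]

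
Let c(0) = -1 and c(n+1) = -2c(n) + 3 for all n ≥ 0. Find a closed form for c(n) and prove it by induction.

Claim: c(n) = -2·(-2)^n + 1.

Base case: c(0) = -1, and -2·(-2)^0 + 1 = -2 + 1 = -1.
Assume c(j) = -2·(-2)^j + 1 for some j ≥ 0.
Then c(j+1) = -2c(j) + 3 = -2·(-2·(-2)^j + 1) + 3 = 4·(-2)^j − 2 + 3 = -2·(-2)^{j+1} + 1.
By induction, c(n) = -2·(-2)^n + 1 for all n ≥ 0.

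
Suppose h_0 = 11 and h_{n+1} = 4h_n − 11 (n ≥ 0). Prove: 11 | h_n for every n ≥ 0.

Base case: h_0 = 11 = 11·1, so 11 | h_0.
Assume 11 | h_r, so h_r = 11t for some integer t.
Then h_{r+1} = 4h_r − 11 = 4·(11t) − 11 = 11(4t − 1), so 11 | h_{r+1}.
So the property holds for r+1, and by induction 11 | h_n for all n ≥ 0.

11 | h_n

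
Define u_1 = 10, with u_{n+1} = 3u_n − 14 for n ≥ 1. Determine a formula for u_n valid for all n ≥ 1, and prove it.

Claim: u_n = 3^n + 7.

Base case: u_1 = 10, and 3^1 + 7 = 3 + 7 = 10.
Assume u_k = 3^k + 7 for some k ≥ 1.
Then u_{k+1} = 3u_k − 14 = 3·(3^k + 7) − 14 = 3^{k+1} + 21 − 14 = 3^{k+1} + 7.
Hence u_n = 3^n + 7 for every n ≥ 1, by induction.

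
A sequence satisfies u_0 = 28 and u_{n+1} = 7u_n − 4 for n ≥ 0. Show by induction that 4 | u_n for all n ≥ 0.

Base case: u_0 = 28 = 4·7, so 4 | u_0.
Assume 4 | u_j, so u_j = 4t for some integer t.
Then u_{j+1} = 7u_j − 4 = 7·(4t) − 4 = 4(7t − 1), so 4 | u_{j+1}.
This completes the inductive step, so 4 | u_n for all n ≥ 0.

4 | u_n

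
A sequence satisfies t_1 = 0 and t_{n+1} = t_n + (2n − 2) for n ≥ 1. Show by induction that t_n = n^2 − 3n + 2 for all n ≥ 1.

Base case: t_1 = 0, and 1^2 − 3·1 + 2 = 0.
Assume t_k = k^2 − 3k + 2.
Then t_{k+1} = t_k + (2k − 2) = (k^2 − 3k + 2) + (2k − 2) = k^2 − k,
and (k+1)^2 − 3·(k+1) + 2 = k^2 − k.
By induction, t_n = n^2 − 3n + 2 for all n ≥ 1.

t_n = n^2 − 3n + 2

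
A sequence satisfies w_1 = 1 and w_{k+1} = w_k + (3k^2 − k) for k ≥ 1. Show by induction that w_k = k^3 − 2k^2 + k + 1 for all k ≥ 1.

Base case: w_1 = 1, and 1^3 − 2·1^2 + 1 + 1 = 1.
Assume w_m = m^3 − 2m^2 + m + 1.
Then w_{m+1} = w_m + (3m^2 − m) = (m^3 − 2m^2 + m + 1) + (3m^2 − m) = m^3 + m^2 + 1,
and (m+1)^3 − 2·(m+1)^2 + (m+1) + 1 = m^3 + m^2 + 1.
Hence w_k = k^3 − 2k^2 + k + 1 for every k ≥ 1, by induction.

w_k = k^3 − 2k^2 + k + 1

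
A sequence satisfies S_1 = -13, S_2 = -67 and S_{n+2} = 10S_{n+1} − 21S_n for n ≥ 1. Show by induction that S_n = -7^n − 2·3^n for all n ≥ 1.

Base cases: S_1 = -13 and -7^1 − 2·3^1 = -13; S_2 = -67 and -7^2 − 2·3^2 = -67.
Assume S_i = -7^i − 2·3^i for all 1 ≤ i ≤ j, where j ≥ 2.
Then S_{j+1} = 10S_j − 21S_{j−1} = 10·(-7^j − 2·3^j) − 21·(-7^{j−1} − 2·3^{j−1}) = -(10·7 − 21)7^{j−1} − 2·(10·3 − 21)3^{j−1} = -49·7^{j−1} − 18·3^{j−1} = -7^{j+1} − 2·3^{j+1}.
So the formula holds for j+1, and by strong induction S_n = -7^n − 2·3^n for all n ≥ 1.

S_n = -7^n − 2·3^n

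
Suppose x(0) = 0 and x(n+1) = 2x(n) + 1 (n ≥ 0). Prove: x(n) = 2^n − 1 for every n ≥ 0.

Base case: x(0) = 0, and 2^0 − 1 = 1 − 1 = 0.
Assume x(m) = 2^m − 1 for some m ≥ 0.
Then x(m+1) = 2x(m) + 1 = 2·(2^m − 1) + 1 = 2^{m+1} − 2 + 1 = 2^{m+1} − 1.
This completes the inductive step, so x(n) = 2^n − 1 for all n ≥ 0.

x(n) = 2^n − 1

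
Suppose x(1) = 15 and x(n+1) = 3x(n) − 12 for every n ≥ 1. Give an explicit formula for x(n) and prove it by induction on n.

Claim: x(n) = 3^{n+1} + 6.

Base case: x(1) = 15, and 3^{1+1} + 6 = 9 + 6 = 15.
Assume x(j) = 3^{j+1} + 6 for some j ≥ 1.
Then x(j+1) = 3x(j) − 12 = 3·(3^{j+1} + 6) − 12 = 3^{j+2} + 18 − 12 = 3^{j+2} + 6.
By induction, x(n) = 3^{n+1} + 6 for all n ≥ 1.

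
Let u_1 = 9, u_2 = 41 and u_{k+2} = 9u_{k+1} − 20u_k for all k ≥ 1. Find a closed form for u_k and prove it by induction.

Claim: u_k = 4^k + 5^k.

Base cases: u_1 = 9 and 4^1 + 5^1 = 9; u_2 = 41 and 4^2 + 5^2 = 41.
Assume u_j = 4^j + 5^j for all 1 ≤ j ≤ r, where r ≥ 2.
Then u_{r+1} = 9u_r − 20u_{r−1} = 9·(4^r + 5^r) − 20·(4^{r−1} + 5^{r−1}) = (9·4 − 20)4^{r−1} + (9·5 − 20)5^{r−1} = 16·4^{r−1} + 25·5^{r−1} = 4^{r+1} + 5^{r+1}.
So the formula holds for r+1, and by strong induction u_k = 4^k + 5^k for all k ≥ 1.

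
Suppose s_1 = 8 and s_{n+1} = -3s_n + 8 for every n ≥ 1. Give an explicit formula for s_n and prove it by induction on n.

Claim: s_n = -2·(-3)^n + 2.

Base case: s_1 = 8, and -2·(-3)^1 + 2 = 6 + 2 = 8.
Assume s_r = -2·(-3)^r + 2 for some r ≥ 1.
Then s_{r+1} = -3s_r + 8 = -3·(-2·(-3)^r + 2) + 8 = 6·(-3)^r − 6 + 8 = -2·(-3)^{r+1} + 2.
By induction, s_n = -2·(-3)^n + 2 for all n ≥ 1.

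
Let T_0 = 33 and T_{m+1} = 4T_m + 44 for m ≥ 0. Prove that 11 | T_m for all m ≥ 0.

Base case: T_0 = 33 = 11·3, so 11 | T_0.
Assume 11 | T_k, so T_k = 11t for some integer t.
Then T_{k+1} = 4T_k + 44 = 4·(11t) + 44 = 11(4t + 4), so 11 | T_{k+1}.
This completes the inductive step, so 11 | T_m for all m ≥ 0.

11 | T_m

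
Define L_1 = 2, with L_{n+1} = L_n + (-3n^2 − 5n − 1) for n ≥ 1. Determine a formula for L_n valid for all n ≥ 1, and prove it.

Claim: L_n = -n^3 − n^2 + n + 3.

Base case: L_1 = 2, and -1^3 − 1^2 + 1 + 3 = 2.
Assume L_r = -r^3 − r^2 + r + 3.
Then L_{r+1} = L_r + (-3r^2 − 5r − 1) = (-r^3 − r^2 + r + 3) + (-3r^2 − 5r − 1) = -r^3 − 4r^2 − 4r + 2,
and -(r+1)^3 − (r+1)^2 + (r+1) + 3 = -r^3 − 4r^2 − 4r + 2.
By induction, L_n = -n^3 − n^2 + n + 3 for all n ≥ 1.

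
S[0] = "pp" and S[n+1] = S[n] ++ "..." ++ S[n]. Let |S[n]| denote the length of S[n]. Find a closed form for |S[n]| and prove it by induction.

Claim: |S[n]| = 5·2^n − 3.

Base case: |S[0]| = 2, and 5·2^0 − 3 = 2.
Assume |S[m]| = 5·2^m − 3.
Then |S[m+1]| = |S[m]| + 3 + |S[m]| = 2|S[m]| + 3 = 2(5·2^m − 3) + 3 = 5·2^{m+1} − 6 + 3 = 5·2^{m+1} − 3.
Hence |S[n]| = 5·2^n − 3 for every n ≥ 0, by induction.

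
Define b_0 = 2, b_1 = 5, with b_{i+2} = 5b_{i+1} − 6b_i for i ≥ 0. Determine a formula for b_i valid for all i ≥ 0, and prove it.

Claim: b_i = 3^i + 2^i.

Base cases: b_0 = 2 and 3^0 + 2^0 = 2; b_1 = 5 and 3^1 + 2^1 = 5.
Assume b_t = 3^t + 2^t for all 0 ≤ t ≤ j, where j ≥ 1.
Then b_{j+1} = 5b_j − 6b_{j−1} = 5·(3^j + 2^j) − 6·(3^{j−1} + 2^{j−1}) = (5·3 − 6)3^{j−1} + (5·2 − 6)2^{j−1} = 9·3^{j−1} + 4·2^{j−1} = 3^{j+1} + 2^{j+1}.
So the formula holds for j+1, and by strong induction b_i = 3^i + 2^i for all i ≥ 0.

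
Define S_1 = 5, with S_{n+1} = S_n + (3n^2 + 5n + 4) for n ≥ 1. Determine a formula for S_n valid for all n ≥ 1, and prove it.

Claim: S_n = n^3 + n^2 + 2n + 1.

Base case: S_1 = 5, and 1^3 + 1^2 + 2·1 + 1 = 5.
Assume S_j = j^3 + j^2 + 2j + 1.
Then S_{j+1} = S_j + (3j^2 + 5j + 4) = (j^3 + j^2 + 2j + 1) + (3j^2 + 5j + 4) = j^3 + 4j^2 + 7j + 5,
and (j+1)^3 + (j+1)^2 + 2·(j+1) + 1 = j^3 + 4j^2 + 7j + 5.
This completes the inductive step, so S_n = n^3 + n^2 + 2n + 1 for all n ≥ 1.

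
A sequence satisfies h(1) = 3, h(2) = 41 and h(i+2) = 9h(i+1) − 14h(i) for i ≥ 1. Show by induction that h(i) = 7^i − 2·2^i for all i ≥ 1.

Base cases: h(1) = 3 and 7^1 − 2·2^1 = 3; h(2) = 41 and 7^2 − 2·2^2 = 41.
Assume h(j) = 7^j − 2·2^j for all 1 ≤ j ≤ k, where k ≥ 2.
Then h(k+1) = 9h(k) − 14h(k−1) = 9·(7^k − 2·2^k) − 14·(7^{k−1} − 2·2^{k−1}) = (9·7 − 14)7^{k−1} − 2·(9·2 − 14)2^{k−1} = 49·7^{k−1} − 8·2^{k−1} = 7^{k+1} − 2·2^{k+1}.
Hence h(i) = 7^i − 2·2^i for every i ≥ 1, by strong induction.

h(i) = 7^i − 2·2^i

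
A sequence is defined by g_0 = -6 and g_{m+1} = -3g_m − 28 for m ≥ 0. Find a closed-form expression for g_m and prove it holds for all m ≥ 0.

Claim: g_m = (-3)^m − 7.

Base case: g_0 = -6, and (-3)^0 − 7 = 1 − 7 = -6.
Assume g_k = (-3)^k − 7 for some k ≥ 0.
Then g_{k+1} = -3g_k − 28 = -3·((-3)^k − 7) − 28 = -3·(-3)^k + 21 − 28 = (-3)^{k+1} − 7.
So the formula holds for k+1, and by induction g_m = (-3)^m − 7 for all m ≥ 0.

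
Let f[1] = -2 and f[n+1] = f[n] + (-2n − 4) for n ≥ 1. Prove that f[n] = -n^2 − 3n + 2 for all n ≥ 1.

Base case: f[1] = -2, and -1^2 − 3·1 + 2 = -2.
Assume f[r] = -r^2 − 3r + 2.
Then f[r+1] = f[r] + (-2r − 4) = (-r^2 − 3r + 2) + (-2r − 4) = -r^2 − 5r − 2,
and -(r+1)^2 − 3·(r+1) + 2 = -r^2 − 5r − 2.
Hence f[n] = -n^2 − 3n + 2 for every n ≥ 1, by induction.

f[n] = -n^2 − 3n + 2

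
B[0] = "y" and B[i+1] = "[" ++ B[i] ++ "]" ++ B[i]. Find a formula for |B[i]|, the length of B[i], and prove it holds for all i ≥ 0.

Claim: |B[i]| = 3·2^i − 2.

Base case: |B[0]| = 1, and 3·2^0 − 2 = 1.
Assume |B[r]| = 3·2^r − 2.
Then |B[r+1]| = 1 + |B[r]| + 1 + |B[r]| = 2|B[r]| + 2 = 2(3·2^r − 2) + 2 = 3·2^{r+1} − 4 + 2 = 3·2^{r+1} − 2.
Hence |B[i]| = 3·2^i − 2 for every i ≥ 0, by induction.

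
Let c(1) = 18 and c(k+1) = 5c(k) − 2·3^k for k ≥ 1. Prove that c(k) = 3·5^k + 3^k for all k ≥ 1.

Base case: c(1) = 18, and 3·5^1 + 3^1 = 15 + 3 = 18.
Assume c(r) = 3·5^r + 3^r for some r ≥ 1.
Then c(r+1) = 5c(r) − 2·3^r = 5·(3·5^r + 3^r) − 2·3^r = 3·5^{r+1} + 5·3^r − 2·3^r = 3·5^{r+1} + 3·3^r = 3·5^{r+1} + 3^{r+1}.
So the formula holds for r+1, and by induction c(k) = 3·5^k + 3^k for all k ≥ 1.

c(k) = 3·5^k + 3^k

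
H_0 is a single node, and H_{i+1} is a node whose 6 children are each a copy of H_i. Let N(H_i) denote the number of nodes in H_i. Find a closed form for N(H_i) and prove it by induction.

Claim: N(H_i) = (6^{i+1} − 1)/5.

Base case: N(H_0) = 1, and (6^{0+1} − 1)/5 = 1.
Assume N(H_j) = (6^{j+1} − 1)/5.
Then N(H_{j+1}) = 1 + 6N(H_j) = 1 + 6·(6^{j+1} − 1)/5 = 1 + (6^{j+2} − 6)/5 = (5 + 6^{j+2} − 6)/5 = (6^{j+2} − 1)/5.
This completes the inductive step, so N(H_i) = (6^{i+1} − 1)/5 for all i ≥ 0.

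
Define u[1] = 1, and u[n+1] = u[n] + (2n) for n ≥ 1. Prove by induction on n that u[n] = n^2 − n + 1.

Base case: u[1] = 1, and 1^2 − 1 + 1 = 1.
Assume u[j] = j^2 − j + 1.
Then u[j+1] = u[j] + (2j) = (j^2 − j + 1) + (2j) = j^2 + j + 1,
and (j+1)^2 − (j+1) + 1 = j^2 + j + 1.
This completes the inductive step, so u[n] = n^2 − n + 1 for all n ≥ 1.

u[n] = n^2 − n + 1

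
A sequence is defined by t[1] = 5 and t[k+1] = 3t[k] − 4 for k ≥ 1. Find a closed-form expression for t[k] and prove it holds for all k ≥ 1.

Claim: t[k] = 3^k + 2.

Base case: t[1] = 5, and 3^1 + 2 = 3 + 2 = 5.
Assume t[j] = 3^j + 2 for some j ≥ 1.
Then t[j+1] = 3t[j] − 4 = 3·(3^j + 2) − 4 = 3^{j+1} + 6 − 4 = 3^{j+1} + 2.
This completes the inductive step, so t[k] = 3^k + 2 for all k ≥ 1.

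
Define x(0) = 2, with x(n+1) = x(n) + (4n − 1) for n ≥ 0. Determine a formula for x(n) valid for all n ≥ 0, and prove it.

Claim: x(n) = 2n^2 − 3n + 2.

Base case: x(0) = 2, and 2·0^2 − 3·0 + 2 = 2.
Assume x(m) = 2m^2 − 3m + 2.
Then x(m+1) = x(m) + (4m − 1) = (2m^2 − 3m + 2) + (4m − 1) = 2m^2 + m + 1,
and 2·(m+1)^2 − 3·(m+1) + 2 = 2m^2 + m + 1.
This completes the inductive step, so x(n) = 2n^2 − 3n + 2 for all n ≥ 0.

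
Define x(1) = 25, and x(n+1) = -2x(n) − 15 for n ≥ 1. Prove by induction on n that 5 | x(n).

Base case: x(1) = 25 = 5·5, so 5 | x(1).
Assume 5 | x(m), so x(m) = 5t for some integer t.
Then x(m+1) = -2x(m) − 15 = -2·(5t) − 15 = 5(-2t − 3), so 5 | x(m+1).
Hence 5 | x(n) for every n ≥ 1, by induction.

5 | x(n)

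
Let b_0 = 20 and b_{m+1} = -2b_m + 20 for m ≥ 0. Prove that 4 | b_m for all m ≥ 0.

Base case: b_0 = 20 = 4·5, so 4 | b_0.
Assume 4 | b_k, so b_k = 4t for some integer t.
Then b_{k+1} = -2b_k + 20 = -2·(4t) + 20 = 4(-2t + 5), so 4 | b_{k+1}.
This completes the inductive step, so 4 | b_m for all m ≥ 0.

4 | b_m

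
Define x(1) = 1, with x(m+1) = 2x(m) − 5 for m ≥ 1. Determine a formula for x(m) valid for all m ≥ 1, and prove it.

Claim: x(m) = -2^{m+1} + 5.

Base case: x(1) = 1, and -2^{1+1} + 5 = -4 + 5 = 1.
Assume x(k) = -2^{k+1} + 5 for some k ≥ 1.
Then x(k+1) = 2x(k) − 5 = 2·(-2^{k+1} + 5) − 5 = -2^{k+2} + 10 − 5 = -2^{k+2} + 5.
So the formula holds for k+1, and by induction x(m) = -2^{m+1} + 5 for all m ≥ 1.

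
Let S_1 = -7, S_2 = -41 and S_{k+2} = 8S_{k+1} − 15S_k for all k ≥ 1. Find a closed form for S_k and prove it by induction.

Claim: S_k = 3^k − 2·5^k.

Base cases: S_1 = -7 and 3^1 − 2·5^1 = -7; S_2 = -41 and 3^2 − 2·5^2 = -41.
Assume S_j = 3^j − 2·5^j for all 1 ≤ j ≤ m, where m ≥ 2.
Then S_{m+1} = 8S_m − 15S_{m−1} = 8·(3^m − 2·5^m) − 15·(3^{m−1} − 2·5^{m−1}) = (8·3 − 15)3^{m−1} − 2·(8·5 − 15)5^{m−1} = 9·3^{m−1} − 50·5^{m−1} = 3^{m+1} − 2·5^{m+1}.
This completes the inductive step, so S_k = 3^k − 2·5^k for all k ≥ 1.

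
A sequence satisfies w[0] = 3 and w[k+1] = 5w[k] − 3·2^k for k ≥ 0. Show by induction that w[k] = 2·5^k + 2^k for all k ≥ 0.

Base case: w[0] = 3, and 2·5^0 + 2^0 = 2 + 1 = 3.
Assume w[r] = 2·5^r + 2^r for some r ≥ 0.
Then w[r+1] = 5w[r] − 3·2^r = 5·(2·5^r + 2^r) − 3·2^r = 2·5^{r+1} + 5·2^r − 3·2^r = 2·5^{r+1} + 2·2^r = 2·5^{r+1} + 2^{r+1}.
Hence w[k] = 2·5^k + 2^k for every k ≥ 0, by induction.

w[k] = 2·5^k + 2^k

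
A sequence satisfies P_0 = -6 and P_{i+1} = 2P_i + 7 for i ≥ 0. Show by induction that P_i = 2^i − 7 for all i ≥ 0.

Base case: P_0 = -6, and 2^0 − 7 = 1 − 7 = -6.
Assume P_r = 2^r − 7 for some r ≥ 0.
Then P_{r+1} = 2P_r + 7 = 2·(2^r − 7) + 7 = 2^{r+1} − 14 + 7 = 2^{r+1} − 7.
Hence P_i = 2^i − 7 for every i ≥ 0, by induction.

P_i = 2^i − 7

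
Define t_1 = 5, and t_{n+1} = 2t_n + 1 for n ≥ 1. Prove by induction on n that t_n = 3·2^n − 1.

Base case: t_1 = 5, and 3·2^1 − 1 = 6 − 1 = 5.
Assume t_k = 3·2^k − 1 for some k ≥ 1.
Then t_{k+1} = 2t_k + 1 = 2·(3·2^k − 1) + 1 = 6·2^k − 2 + 1 = 3·2^{k+1} − 1.
Hence t_n = 3·2^n − 1 for every n ≥ 1, by induction.

t_n = 3·2^n − 1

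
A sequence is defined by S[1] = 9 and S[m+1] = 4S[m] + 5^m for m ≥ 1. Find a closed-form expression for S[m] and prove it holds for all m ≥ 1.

Claim: S[m] = 4^m + 5^m.

Base case: S[1] = 9, and 4^1 + 5^1 = 4 + 5 = 9.
Assume S[k] = 4^k + 5^k for some k ≥ 1.
Then S[k+1] = 4S[k] + 5^k = 4·(4^k + 5^k) + 5^k = 4^{k+1} + 4·5^k + 5^k = 4^{k+1} + 5·5^k = 4^{k+1} + 5^{k+1}.
By induction, S[m] = 4^m + 5^m for all m ≥ 1.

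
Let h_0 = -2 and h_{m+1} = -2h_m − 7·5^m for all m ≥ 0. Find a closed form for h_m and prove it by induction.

Claim: h_m = -(-2)^m − 5^m.

Base case: h_0 = -2, and -(-2)^0 − 5^0 = -1 − 1 = -2.
Assume h_r = -(-2)^r − 5^r for some r ≥ 0.
Then h_{r+1} = -2h_r − 7·5^r = -2·(-(-2)^r − 5^r) − 7·5^r = -(-2)^{r+1} + 2·5^r − 7·5^r = -(-2)^{r+1} − 5·5^r = -(-2)^{r+1} − 5^{r+1}.
Hence h_m = -(-2)^m − 5^m for every m ≥ 0, by induction.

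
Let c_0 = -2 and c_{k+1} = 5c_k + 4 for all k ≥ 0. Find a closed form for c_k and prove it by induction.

Claim: c_k = -5^k − 1.

Base case: c_0 = -2, and -5^0 − 1 = -1 − 1 = -2.
Assume c_r = -5^r − 1 for some r ≥ 0.
Then c_{r+1} = 5c_r + 4 = 5·(-5^r − 1) + 4 = -5^{r+1} − 5 + 4 = -5^{r+1} − 1.
Hence c_k = -5^k − 1 for every k ≥ 0, by induction.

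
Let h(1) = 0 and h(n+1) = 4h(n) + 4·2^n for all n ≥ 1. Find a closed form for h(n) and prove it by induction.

Claim: h(n) = 4^n − 2·2^n.

Base case: h(1) = 0, and 4^1 − 2·2^1 = 4 − 4 = 0.
Assume h(j) = 4^j − 2·2^j for some j ≥ 1.
Then h(j+1) = 4h(j) + 4·2^j = 4·(4^j − 2·2^j) + 4·2^j = 4^{j+1} − 8·2^j + 4·2^j = 4^{j+1} − 4·2^j = 4^{j+1} − 2·2^{j+1}.
This completes the inductive step, so h(n) = 4^n − 2·2^n for all n ≥ 1.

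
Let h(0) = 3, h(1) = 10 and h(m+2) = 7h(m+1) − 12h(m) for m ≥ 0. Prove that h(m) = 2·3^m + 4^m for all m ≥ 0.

Base cases: h(0) = 3 and 2·3^0 + 4^0 = 3; h(1) = 10 and 2·3^1 + 4^1 = 10.
Assume h(i) = 2·3^i + 4^i for all 0 ≤ i ≤ j, where j ≥ 1.
Then h(j+1) = 7h(j) − 12h(j−1) = 7·(2·3^j + 4^j) − 12·(2·3^{j−1} + 4^{j−1}) = 2·(7·3 − 12)3^{j−1} + (7·4 − 12)4^{j−1} = 18·3^{j−1} + 16·4^{j−1} = 2·3^{j+1} + 4^{j+1}.
Hence h(m) = 2·3^m + 4^m for every m ≥ 0, by strong induction.

h(m) = 2·3^m + 4^m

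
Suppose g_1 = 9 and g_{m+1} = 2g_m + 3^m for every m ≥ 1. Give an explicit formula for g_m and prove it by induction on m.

Claim: g_m = 3·2^m + 3^m.

Base case: g_1 = 9, and 3·2^1 + 3^1 = 6 + 3 = 9.
Assume g_j = 3·2^j + 3^j for some j ≥ 1.
Then g_{j+1} = 2g_j + 3^j = 2·(3·2^j + 3^j) + 3^j = 3·2^{j+1} + 2·3^j + 3^j = 3·2^{j+1} + 3·3^j = 3·2^{j+1} + 3^{j+1}.
Hence g_m = 3·2^m + 3^m for every m ≥ 1, by induction.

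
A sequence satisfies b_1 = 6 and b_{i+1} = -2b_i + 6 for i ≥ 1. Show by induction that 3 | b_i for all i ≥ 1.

Base case: b_1 = 6 = 3·2, so 3 | b_1.
Assume 3 | b_k, so b_k = 3t for some integer t.
Then b_{k+1} = -2b_k + 6 = -2·(3t) + 6 = 3(-2t + 2), so 3 | b_{k+1}.
Hence 3 | b_i for every i ≥ 1, by induction.

3 | b_i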